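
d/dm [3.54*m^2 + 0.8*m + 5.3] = 7.08*m + 0.8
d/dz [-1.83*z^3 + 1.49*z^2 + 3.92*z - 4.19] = -5.49*z^2 + 2.98*z + 3.92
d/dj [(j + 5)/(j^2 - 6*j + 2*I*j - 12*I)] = (-j^2 - 10*j + 30 - 22*I)/(j^4 + j^3*(-12 + 4*I) + j^2*(32 - 48*I) + j*(48 + 144*I) - 144)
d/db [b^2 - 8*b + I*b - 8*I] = 2*b - 8 + I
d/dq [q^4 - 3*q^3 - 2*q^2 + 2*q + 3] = 4*q^3 - 9*q^2 - 4*q + 2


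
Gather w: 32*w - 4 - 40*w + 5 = 1 - 8*w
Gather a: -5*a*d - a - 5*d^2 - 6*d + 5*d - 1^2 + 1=a*(-5*d - 1) - 5*d^2 - d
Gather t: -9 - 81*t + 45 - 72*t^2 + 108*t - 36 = -72*t^2 + 27*t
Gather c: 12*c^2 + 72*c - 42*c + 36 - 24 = 12*c^2 + 30*c + 12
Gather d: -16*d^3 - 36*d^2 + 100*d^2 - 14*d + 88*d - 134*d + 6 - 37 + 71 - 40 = -16*d^3 + 64*d^2 - 60*d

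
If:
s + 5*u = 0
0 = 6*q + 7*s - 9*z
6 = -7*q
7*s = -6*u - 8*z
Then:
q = -6/7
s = 1440/3787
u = -288/3787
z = -1044/3787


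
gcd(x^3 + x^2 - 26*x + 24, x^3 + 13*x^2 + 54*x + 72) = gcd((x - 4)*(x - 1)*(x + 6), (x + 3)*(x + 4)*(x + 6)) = x + 6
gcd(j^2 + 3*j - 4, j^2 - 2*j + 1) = j - 1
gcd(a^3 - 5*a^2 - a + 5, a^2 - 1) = a^2 - 1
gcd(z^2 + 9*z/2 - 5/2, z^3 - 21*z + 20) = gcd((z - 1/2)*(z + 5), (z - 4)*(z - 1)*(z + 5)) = z + 5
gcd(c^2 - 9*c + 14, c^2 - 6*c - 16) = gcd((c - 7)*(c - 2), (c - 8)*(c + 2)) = 1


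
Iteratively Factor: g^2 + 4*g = (g + 4)*(g)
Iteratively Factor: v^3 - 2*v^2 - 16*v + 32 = (v - 2)*(v^2 - 16) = (v - 2)*(v + 4)*(v - 4)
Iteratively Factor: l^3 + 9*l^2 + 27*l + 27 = (l + 3)*(l^2 + 6*l + 9) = (l + 3)^2*(l + 3)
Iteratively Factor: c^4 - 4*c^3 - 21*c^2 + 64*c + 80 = (c - 4)*(c^3 - 21*c - 20) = (c - 4)*(c + 1)*(c^2 - c - 20) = (c - 4)*(c + 1)*(c + 4)*(c - 5)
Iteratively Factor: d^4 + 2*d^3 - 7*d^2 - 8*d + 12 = (d - 2)*(d^3 + 4*d^2 + d - 6) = (d - 2)*(d + 3)*(d^2 + d - 2) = (d - 2)*(d + 2)*(d + 3)*(d - 1)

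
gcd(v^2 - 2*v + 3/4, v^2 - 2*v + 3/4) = v^2 - 2*v + 3/4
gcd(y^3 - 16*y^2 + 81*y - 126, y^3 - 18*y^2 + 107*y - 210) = y^2 - 13*y + 42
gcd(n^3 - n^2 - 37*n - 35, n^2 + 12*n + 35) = n + 5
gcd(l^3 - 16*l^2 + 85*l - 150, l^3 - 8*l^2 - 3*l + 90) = l^2 - 11*l + 30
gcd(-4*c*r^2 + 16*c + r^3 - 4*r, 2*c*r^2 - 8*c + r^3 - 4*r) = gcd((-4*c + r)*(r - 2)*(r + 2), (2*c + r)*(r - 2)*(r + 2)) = r^2 - 4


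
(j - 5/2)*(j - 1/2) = j^2 - 3*j + 5/4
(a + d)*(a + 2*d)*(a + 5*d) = a^3 + 8*a^2*d + 17*a*d^2 + 10*d^3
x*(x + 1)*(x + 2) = x^3 + 3*x^2 + 2*x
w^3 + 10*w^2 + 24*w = w*(w + 4)*(w + 6)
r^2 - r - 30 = (r - 6)*(r + 5)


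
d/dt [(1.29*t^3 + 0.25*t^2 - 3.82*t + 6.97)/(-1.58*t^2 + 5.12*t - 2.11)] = (-2.0382*t^4 + 13.2096*t^3 - 12.9213*t^2 + 20.9702*t - 27.6262)/(2.4964*t^4 - 16.1792*t^3 + 32.882*t^2 - 21.6064*t + 4.4521)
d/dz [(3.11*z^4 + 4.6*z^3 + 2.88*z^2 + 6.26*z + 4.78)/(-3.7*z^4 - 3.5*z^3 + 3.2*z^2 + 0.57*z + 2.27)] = (6.13500000000001*z^6 + 41.216*z^5 + 99.6041*z^4 + 148.0468*z^3 + 63.1256*z^2 - 17.5168*z + 11.4856)/(13.69*z^8 + 25.9*z^7 - 11.43*z^6 - 26.618*z^5 - 10.548*z^4 - 12.242*z^3 + 14.8529*z^2 + 2.5878*z + 5.1529)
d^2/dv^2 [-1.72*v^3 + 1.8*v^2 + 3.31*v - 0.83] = 3.6 - 10.32*v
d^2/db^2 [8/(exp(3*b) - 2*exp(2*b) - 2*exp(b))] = 8*((-9*exp(2*b) + 8*exp(b) + 2)*(-exp(2*b) + 2*exp(b) + 2) - 2*(-3*exp(2*b) + 4*exp(b) + 2)^2)*exp(-b)/(-exp(2*b) + 2*exp(b) + 2)^3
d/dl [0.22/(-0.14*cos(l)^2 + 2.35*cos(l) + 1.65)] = (0.517 - 0.0616*cos(l))*sin(l)/(-0.14*cos(l)^2 + 2.35*cos(l) + 1.65)^2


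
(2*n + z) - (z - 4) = 2*n + 4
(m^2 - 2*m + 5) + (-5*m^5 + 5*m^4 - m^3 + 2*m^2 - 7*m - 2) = -5*m^5 + 5*m^4 - m^3 + 3*m^2 - 9*m + 3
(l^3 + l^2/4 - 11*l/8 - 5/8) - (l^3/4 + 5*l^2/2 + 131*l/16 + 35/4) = 3*l^3/4 - 9*l^2/4 - 153*l/16 - 75/8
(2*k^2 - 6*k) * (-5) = -10*k^2 + 30*k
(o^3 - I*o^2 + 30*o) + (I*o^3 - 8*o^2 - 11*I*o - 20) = o^3 + I*o^3 - 8*o^2 - I*o^2 + 30*o - 11*I*o - 20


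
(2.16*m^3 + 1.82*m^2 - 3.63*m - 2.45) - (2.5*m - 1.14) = 2.16*m^3 + 1.82*m^2 - 6.13*m - 1.31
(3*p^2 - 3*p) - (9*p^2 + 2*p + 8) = -6*p^2 - 5*p - 8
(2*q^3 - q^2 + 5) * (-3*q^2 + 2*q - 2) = -6*q^5 + 7*q^4 - 6*q^3 - 13*q^2 + 10*q - 10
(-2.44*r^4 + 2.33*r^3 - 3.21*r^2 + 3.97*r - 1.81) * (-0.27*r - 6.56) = 0.6588*r^5 + 15.3773*r^4 - 14.4181*r^3 + 19.9857*r^2 - 25.5545*r + 11.8736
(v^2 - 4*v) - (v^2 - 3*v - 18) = 18 - v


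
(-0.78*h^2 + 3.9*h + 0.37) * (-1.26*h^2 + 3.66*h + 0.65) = 0.9828*h^4 - 7.7688*h^3 + 13.3008*h^2 + 3.8892*h + 0.2405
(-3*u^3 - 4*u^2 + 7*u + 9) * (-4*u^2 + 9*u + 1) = 12*u^5 - 11*u^4 - 67*u^3 + 23*u^2 + 88*u + 9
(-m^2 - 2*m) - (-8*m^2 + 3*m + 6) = 7*m^2 - 5*m - 6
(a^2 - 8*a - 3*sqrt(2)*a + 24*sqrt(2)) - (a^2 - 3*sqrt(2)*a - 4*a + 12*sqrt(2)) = -4*a + 12*sqrt(2)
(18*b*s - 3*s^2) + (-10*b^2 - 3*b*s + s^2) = -10*b^2 + 15*b*s - 2*s^2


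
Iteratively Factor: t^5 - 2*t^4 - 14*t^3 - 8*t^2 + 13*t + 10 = (t + 1)*(t^4 - 3*t^3 - 11*t^2 + 3*t + 10) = (t - 5)*(t + 1)*(t^3 + 2*t^2 - t - 2) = (t - 5)*(t + 1)*(t + 2)*(t^2 - 1) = (t - 5)*(t + 1)^2*(t + 2)*(t - 1)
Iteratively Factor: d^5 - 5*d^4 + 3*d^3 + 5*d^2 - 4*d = (d - 4)*(d^4 - d^3 - d^2 + d) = (d - 4)*(d - 1)*(d^3 - d) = (d - 4)*(d - 1)^2*(d^2 + d) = d*(d - 4)*(d - 1)^2*(d + 1)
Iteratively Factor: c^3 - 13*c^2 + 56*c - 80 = (c - 5)*(c^2 - 8*c + 16) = (c - 5)*(c - 4)*(c - 4)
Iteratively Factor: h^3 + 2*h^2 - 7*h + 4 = (h + 4)*(h^2 - 2*h + 1) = (h - 1)*(h + 4)*(h - 1)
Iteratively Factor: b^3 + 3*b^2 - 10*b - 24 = (b - 3)*(b^2 + 6*b + 8) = (b - 3)*(b + 2)*(b + 4)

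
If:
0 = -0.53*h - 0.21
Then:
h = -0.40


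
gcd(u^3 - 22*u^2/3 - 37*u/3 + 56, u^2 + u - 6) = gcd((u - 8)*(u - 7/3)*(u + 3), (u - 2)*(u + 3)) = u + 3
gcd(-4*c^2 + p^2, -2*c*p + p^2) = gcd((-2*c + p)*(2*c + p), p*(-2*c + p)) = -2*c + p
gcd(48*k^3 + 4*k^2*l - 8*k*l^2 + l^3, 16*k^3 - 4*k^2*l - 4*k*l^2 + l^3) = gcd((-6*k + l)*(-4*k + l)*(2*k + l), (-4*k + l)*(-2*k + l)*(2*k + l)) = 8*k^2 + 2*k*l - l^2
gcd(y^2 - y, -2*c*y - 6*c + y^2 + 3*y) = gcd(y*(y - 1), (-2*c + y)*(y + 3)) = 1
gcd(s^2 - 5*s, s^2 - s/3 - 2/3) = 1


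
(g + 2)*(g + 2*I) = g^2 + 2*g + 2*I*g + 4*I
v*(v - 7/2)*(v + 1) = v^3 - 5*v^2/2 - 7*v/2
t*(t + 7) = t^2 + 7*t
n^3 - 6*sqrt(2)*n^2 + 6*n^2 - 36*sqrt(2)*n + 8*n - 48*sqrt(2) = (n + 2)*(n + 4)*(n - 6*sqrt(2))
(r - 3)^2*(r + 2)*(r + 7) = r^4 + 3*r^3 - 31*r^2 - 3*r + 126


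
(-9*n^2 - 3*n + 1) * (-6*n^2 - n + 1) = 54*n^4 + 27*n^3 - 12*n^2 - 4*n + 1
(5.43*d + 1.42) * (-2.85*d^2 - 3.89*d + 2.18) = -15.4755*d^3 - 25.1697*d^2 + 6.3136*d + 3.0956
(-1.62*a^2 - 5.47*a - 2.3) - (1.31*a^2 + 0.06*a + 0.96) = -2.93*a^2 - 5.53*a - 3.26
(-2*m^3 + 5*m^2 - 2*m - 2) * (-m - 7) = 2*m^4 + 9*m^3 - 33*m^2 + 16*m + 14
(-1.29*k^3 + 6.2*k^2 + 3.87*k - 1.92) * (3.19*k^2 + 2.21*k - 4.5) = -4.1151*k^5 + 16.9271*k^4 + 31.8523*k^3 - 25.4721*k^2 - 21.6582*k + 8.64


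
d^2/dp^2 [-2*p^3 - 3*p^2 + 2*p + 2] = -12*p - 6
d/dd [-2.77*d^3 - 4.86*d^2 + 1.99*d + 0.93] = -8.31*d^2 - 9.72*d + 1.99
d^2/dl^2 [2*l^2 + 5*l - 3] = 4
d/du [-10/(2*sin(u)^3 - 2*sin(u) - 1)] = -(20*cos(u) + 60*cos(3*u))/(sin(u) + sin(3*u) + 2)^2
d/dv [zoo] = 0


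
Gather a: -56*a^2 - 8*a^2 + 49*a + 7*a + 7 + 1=-64*a^2 + 56*a + 8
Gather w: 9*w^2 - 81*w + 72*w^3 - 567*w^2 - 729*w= 72*w^3 - 558*w^2 - 810*w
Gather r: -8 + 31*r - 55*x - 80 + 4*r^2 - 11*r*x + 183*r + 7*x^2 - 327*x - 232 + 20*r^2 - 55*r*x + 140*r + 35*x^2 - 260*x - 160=24*r^2 + r*(354 - 66*x) + 42*x^2 - 642*x - 480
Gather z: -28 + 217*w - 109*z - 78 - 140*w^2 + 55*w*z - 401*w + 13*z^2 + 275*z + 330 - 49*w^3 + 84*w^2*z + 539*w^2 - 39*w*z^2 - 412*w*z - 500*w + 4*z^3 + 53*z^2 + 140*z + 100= -49*w^3 + 399*w^2 - 684*w + 4*z^3 + z^2*(66 - 39*w) + z*(84*w^2 - 357*w + 306) + 324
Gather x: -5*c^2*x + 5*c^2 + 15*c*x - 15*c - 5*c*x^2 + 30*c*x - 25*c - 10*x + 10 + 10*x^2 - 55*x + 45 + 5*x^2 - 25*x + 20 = 5*c^2 - 40*c + x^2*(15 - 5*c) + x*(-5*c^2 + 45*c - 90) + 75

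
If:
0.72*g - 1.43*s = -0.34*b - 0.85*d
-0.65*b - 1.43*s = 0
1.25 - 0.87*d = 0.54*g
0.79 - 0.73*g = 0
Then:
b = -1.44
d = 0.77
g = 1.08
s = 0.66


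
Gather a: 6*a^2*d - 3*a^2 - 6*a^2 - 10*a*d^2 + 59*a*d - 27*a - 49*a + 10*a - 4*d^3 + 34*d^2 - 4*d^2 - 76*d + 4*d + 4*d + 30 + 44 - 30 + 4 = a^2*(6*d - 9) + a*(-10*d^2 + 59*d - 66) - 4*d^3 + 30*d^2 - 68*d + 48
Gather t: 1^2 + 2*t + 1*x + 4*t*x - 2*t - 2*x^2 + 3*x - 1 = 4*t*x - 2*x^2 + 4*x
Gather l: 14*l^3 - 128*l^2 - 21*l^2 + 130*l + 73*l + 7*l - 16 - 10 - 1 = 14*l^3 - 149*l^2 + 210*l - 27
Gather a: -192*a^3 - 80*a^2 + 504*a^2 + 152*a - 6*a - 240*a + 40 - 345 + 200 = -192*a^3 + 424*a^2 - 94*a - 105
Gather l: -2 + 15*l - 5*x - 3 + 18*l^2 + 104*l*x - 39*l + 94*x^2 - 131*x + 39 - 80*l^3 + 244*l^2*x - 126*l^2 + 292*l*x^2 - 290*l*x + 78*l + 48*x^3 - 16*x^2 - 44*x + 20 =-80*l^3 + l^2*(244*x - 108) + l*(292*x^2 - 186*x + 54) + 48*x^3 + 78*x^2 - 180*x + 54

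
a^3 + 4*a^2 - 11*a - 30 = (a - 3)*(a + 2)*(a + 5)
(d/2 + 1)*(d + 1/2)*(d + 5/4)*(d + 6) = d^4/2 + 39*d^3/8 + 213*d^2/16 + 13*d + 15/4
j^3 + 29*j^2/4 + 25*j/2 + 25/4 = (j + 1)*(j + 5/4)*(j + 5)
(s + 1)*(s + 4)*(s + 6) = s^3 + 11*s^2 + 34*s + 24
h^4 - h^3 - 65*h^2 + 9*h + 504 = (h - 8)*(h - 3)*(h + 3)*(h + 7)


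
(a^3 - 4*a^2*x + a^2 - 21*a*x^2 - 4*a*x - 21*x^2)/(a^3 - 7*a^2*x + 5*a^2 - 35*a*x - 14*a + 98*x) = (a^2 + 3*a*x + a + 3*x)/(a^2 + 5*a - 14)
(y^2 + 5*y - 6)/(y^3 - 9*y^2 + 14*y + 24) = (y^2 + 5*y - 6)/(y^3 - 9*y^2 + 14*y + 24)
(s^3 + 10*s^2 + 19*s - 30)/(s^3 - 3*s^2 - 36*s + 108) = (s^2 + 4*s - 5)/(s^2 - 9*s + 18)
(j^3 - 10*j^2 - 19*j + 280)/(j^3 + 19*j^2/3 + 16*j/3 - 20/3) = 3*(j^2 - 15*j + 56)/(3*j^2 + 4*j - 4)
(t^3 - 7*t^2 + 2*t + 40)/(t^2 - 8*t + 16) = (t^2 - 3*t - 10)/(t - 4)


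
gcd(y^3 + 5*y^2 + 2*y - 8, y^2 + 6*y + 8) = y^2 + 6*y + 8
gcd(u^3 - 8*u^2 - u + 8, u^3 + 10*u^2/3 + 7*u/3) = u + 1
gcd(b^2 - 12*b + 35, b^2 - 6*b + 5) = b - 5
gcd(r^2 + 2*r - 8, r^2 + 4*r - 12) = r - 2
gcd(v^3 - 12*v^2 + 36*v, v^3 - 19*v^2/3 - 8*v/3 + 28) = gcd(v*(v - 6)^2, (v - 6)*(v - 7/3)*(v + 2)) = v - 6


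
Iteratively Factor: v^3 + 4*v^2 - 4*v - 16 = (v + 4)*(v^2 - 4) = (v + 2)*(v + 4)*(v - 2)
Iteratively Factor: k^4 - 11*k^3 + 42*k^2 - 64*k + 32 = (k - 1)*(k^3 - 10*k^2 + 32*k - 32) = (k - 4)*(k - 1)*(k^2 - 6*k + 8) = (k - 4)*(k - 2)*(k - 1)*(k - 4)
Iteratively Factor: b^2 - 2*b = (b - 2)*(b)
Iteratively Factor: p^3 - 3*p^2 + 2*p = (p - 1)*(p^2 - 2*p) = p*(p - 1)*(p - 2)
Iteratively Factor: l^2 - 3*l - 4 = (l - 4)*(l + 1)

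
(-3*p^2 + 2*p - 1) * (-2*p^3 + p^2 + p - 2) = 6*p^5 - 7*p^4 + p^3 + 7*p^2 - 5*p + 2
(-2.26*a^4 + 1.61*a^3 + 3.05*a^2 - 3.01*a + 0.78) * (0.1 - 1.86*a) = 4.2036*a^5 - 3.2206*a^4 - 5.512*a^3 + 5.9036*a^2 - 1.7518*a + 0.078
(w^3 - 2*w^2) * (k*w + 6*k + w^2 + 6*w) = k*w^4 + 4*k*w^3 - 12*k*w^2 + w^5 + 4*w^4 - 12*w^3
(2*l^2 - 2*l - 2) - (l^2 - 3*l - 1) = l^2 + l - 1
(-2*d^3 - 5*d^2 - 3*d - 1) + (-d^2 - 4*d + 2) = -2*d^3 - 6*d^2 - 7*d + 1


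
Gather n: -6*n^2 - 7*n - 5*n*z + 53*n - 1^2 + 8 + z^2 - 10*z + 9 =-6*n^2 + n*(46 - 5*z) + z^2 - 10*z + 16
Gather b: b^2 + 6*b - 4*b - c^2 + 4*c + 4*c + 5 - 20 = b^2 + 2*b - c^2 + 8*c - 15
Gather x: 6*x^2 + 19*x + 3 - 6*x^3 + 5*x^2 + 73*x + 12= -6*x^3 + 11*x^2 + 92*x + 15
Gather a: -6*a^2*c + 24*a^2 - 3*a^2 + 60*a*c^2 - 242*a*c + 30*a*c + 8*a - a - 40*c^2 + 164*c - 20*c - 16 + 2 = a^2*(21 - 6*c) + a*(60*c^2 - 212*c + 7) - 40*c^2 + 144*c - 14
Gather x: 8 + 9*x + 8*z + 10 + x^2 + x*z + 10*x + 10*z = x^2 + x*(z + 19) + 18*z + 18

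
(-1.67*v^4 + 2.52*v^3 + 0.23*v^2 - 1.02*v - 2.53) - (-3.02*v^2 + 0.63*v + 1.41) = -1.67*v^4 + 2.52*v^3 + 3.25*v^2 - 1.65*v - 3.94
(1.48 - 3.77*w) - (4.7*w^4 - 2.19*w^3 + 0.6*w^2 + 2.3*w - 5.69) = -4.7*w^4 + 2.19*w^3 - 0.6*w^2 - 6.07*w + 7.17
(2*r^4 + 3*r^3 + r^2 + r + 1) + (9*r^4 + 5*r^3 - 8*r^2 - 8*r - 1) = 11*r^4 + 8*r^3 - 7*r^2 - 7*r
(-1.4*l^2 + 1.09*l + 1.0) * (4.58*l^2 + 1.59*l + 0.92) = -6.412*l^4 + 2.7662*l^3 + 5.0251*l^2 + 2.5928*l + 0.92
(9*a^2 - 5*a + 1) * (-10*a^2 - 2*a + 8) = -90*a^4 + 32*a^3 + 72*a^2 - 42*a + 8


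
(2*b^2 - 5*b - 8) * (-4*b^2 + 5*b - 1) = -8*b^4 + 30*b^3 + 5*b^2 - 35*b + 8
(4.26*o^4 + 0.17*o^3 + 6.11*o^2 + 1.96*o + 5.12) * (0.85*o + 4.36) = 3.621*o^5 + 18.7181*o^4 + 5.9347*o^3 + 28.3056*o^2 + 12.8976*o + 22.3232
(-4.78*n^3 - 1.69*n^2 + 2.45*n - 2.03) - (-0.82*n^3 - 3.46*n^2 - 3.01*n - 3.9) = -3.96*n^3 + 1.77*n^2 + 5.46*n + 1.87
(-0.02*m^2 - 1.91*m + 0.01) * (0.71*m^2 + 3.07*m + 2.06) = -0.0142*m^4 - 1.4175*m^3 - 5.8978*m^2 - 3.9039*m + 0.0206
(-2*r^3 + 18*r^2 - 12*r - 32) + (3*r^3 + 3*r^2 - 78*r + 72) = r^3 + 21*r^2 - 90*r + 40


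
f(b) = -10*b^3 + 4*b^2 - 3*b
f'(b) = -30*b^2 + 8*b - 3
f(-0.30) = 1.53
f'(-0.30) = -8.10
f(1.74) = -45.79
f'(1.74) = -79.91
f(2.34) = -113.25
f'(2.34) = -148.55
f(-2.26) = 142.64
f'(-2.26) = -174.31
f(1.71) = -43.44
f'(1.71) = -77.04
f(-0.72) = 7.97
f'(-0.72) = -24.31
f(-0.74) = 8.46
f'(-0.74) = -25.35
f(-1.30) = 32.63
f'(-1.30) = -64.10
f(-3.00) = 315.00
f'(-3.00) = -297.00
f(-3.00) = 315.00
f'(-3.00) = -297.00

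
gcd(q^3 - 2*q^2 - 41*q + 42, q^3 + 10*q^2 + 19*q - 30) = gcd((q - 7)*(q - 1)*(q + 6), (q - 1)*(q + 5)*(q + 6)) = q^2 + 5*q - 6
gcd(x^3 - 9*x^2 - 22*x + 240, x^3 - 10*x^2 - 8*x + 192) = x^2 - 14*x + 48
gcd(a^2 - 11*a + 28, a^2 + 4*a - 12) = 1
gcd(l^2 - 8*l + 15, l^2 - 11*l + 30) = l - 5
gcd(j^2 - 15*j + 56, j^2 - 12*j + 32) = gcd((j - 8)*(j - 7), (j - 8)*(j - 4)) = j - 8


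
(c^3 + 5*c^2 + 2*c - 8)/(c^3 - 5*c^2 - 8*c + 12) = (c + 4)/(c - 6)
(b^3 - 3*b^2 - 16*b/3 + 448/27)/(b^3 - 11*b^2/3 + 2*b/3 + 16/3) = (b^2 - b/3 - 56/9)/(b^2 - b - 2)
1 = 1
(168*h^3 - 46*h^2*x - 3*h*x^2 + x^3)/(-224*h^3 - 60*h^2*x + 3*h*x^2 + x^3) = (24*h^2 - 10*h*x + x^2)/(-32*h^2 - 4*h*x + x^2)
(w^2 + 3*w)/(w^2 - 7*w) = (w + 3)/(w - 7)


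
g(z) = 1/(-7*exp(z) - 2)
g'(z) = 7*exp(z)/(-7*exp(z) - 2)^2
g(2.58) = -0.01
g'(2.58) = 0.01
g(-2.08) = -0.35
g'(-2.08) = 0.11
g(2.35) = -0.01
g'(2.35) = 0.01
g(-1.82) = -0.32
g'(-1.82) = 0.12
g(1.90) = -0.02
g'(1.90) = 0.02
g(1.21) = -0.04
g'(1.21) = 0.04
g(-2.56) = -0.39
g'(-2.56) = 0.08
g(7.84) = -0.00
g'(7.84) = 0.00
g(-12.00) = -0.50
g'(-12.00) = 0.00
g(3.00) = -0.00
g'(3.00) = 0.01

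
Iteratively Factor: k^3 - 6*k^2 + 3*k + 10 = (k - 5)*(k^2 - k - 2) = (k - 5)*(k - 2)*(k + 1)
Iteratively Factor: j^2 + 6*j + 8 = (j + 4)*(j + 2)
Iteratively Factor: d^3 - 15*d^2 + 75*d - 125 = (d - 5)*(d^2 - 10*d + 25) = (d - 5)^2*(d - 5)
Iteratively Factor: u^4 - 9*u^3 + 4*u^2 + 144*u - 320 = (u - 5)*(u^3 - 4*u^2 - 16*u + 64) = (u - 5)*(u + 4)*(u^2 - 8*u + 16) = (u - 5)*(u - 4)*(u + 4)*(u - 4)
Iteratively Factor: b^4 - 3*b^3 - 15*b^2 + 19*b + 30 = (b - 5)*(b^3 + 2*b^2 - 5*b - 6) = (b - 5)*(b + 1)*(b^2 + b - 6) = (b - 5)*(b - 2)*(b + 1)*(b + 3)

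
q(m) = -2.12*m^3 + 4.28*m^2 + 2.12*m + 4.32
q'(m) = -6.36*m^2 + 8.56*m + 2.12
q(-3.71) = 163.62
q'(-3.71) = -117.18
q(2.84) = -3.70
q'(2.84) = -24.87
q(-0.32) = 4.15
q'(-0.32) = -1.27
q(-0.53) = 4.71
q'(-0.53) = -4.20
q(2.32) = 5.80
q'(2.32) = -12.25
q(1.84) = 9.50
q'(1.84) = -3.66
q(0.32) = 5.37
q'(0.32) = 4.21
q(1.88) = 9.35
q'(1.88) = -4.27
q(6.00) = -286.80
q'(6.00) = -175.48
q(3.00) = -8.04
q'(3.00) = -29.44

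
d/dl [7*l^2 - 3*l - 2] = 14*l - 3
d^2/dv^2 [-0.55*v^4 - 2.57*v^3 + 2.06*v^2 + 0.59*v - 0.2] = -6.6*v^2 - 15.42*v + 4.12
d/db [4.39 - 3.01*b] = -3.01000000000000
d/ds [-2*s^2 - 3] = -4*s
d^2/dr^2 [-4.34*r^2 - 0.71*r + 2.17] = -8.68000000000000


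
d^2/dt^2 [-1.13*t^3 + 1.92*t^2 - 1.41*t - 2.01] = 3.84 - 6.78*t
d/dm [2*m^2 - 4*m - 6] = 4*m - 4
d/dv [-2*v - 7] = -2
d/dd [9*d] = 9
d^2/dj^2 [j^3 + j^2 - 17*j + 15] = 6*j + 2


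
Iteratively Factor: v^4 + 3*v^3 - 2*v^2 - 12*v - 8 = (v - 2)*(v^3 + 5*v^2 + 8*v + 4) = (v - 2)*(v + 2)*(v^2 + 3*v + 2) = (v - 2)*(v + 1)*(v + 2)*(v + 2)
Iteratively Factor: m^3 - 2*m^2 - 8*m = (m + 2)*(m^2 - 4*m) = (m - 4)*(m + 2)*(m)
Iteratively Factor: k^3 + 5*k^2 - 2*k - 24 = (k + 3)*(k^2 + 2*k - 8) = (k + 3)*(k + 4)*(k - 2)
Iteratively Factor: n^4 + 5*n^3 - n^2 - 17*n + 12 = (n + 3)*(n^3 + 2*n^2 - 7*n + 4) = (n - 1)*(n + 3)*(n^2 + 3*n - 4) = (n - 1)^2*(n + 3)*(n + 4)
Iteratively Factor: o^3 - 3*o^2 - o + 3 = (o + 1)*(o^2 - 4*o + 3) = (o - 3)*(o + 1)*(o - 1)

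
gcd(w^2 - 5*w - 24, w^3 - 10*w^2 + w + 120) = w^2 - 5*w - 24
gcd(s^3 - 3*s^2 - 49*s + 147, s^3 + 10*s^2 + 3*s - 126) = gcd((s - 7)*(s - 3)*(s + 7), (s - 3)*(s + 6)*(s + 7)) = s^2 + 4*s - 21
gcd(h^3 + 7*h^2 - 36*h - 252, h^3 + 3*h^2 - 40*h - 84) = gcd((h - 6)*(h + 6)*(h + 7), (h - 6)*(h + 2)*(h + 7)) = h^2 + h - 42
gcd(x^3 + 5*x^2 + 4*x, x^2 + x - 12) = x + 4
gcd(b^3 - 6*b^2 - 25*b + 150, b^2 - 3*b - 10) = b - 5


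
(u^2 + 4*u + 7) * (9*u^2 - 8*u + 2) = 9*u^4 + 28*u^3 + 33*u^2 - 48*u + 14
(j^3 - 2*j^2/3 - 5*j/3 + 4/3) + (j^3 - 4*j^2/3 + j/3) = 2*j^3 - 2*j^2 - 4*j/3 + 4/3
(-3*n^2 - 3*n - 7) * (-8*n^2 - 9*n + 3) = 24*n^4 + 51*n^3 + 74*n^2 + 54*n - 21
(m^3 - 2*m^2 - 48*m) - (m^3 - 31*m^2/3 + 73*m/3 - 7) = 25*m^2/3 - 217*m/3 + 7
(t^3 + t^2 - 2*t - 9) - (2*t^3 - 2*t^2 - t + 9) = -t^3 + 3*t^2 - t - 18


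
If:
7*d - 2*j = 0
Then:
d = 2*j/7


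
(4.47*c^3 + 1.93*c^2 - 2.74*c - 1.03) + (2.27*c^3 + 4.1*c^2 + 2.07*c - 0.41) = 6.74*c^3 + 6.03*c^2 - 0.67*c - 1.44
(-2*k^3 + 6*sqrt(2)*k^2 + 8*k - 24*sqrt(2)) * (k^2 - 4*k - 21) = -2*k^5 + 8*k^4 + 6*sqrt(2)*k^4 - 24*sqrt(2)*k^3 + 50*k^3 - 150*sqrt(2)*k^2 - 32*k^2 - 168*k + 96*sqrt(2)*k + 504*sqrt(2)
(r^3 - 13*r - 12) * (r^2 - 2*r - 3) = r^5 - 2*r^4 - 16*r^3 + 14*r^2 + 63*r + 36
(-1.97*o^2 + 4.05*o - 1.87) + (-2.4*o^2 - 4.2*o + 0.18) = -4.37*o^2 - 0.15*o - 1.69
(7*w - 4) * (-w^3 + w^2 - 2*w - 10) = -7*w^4 + 11*w^3 - 18*w^2 - 62*w + 40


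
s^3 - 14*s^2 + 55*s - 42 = (s - 7)*(s - 6)*(s - 1)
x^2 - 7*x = x*(x - 7)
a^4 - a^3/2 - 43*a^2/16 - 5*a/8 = a*(a - 2)*(a + 1/4)*(a + 5/4)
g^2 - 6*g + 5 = (g - 5)*(g - 1)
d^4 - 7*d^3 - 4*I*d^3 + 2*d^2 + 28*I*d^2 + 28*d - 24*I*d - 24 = (d - 6)*(d - 1)*(d - 2*I)^2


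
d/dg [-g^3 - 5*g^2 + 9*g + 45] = -3*g^2 - 10*g + 9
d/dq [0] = 0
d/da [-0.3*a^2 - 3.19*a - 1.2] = -0.6*a - 3.19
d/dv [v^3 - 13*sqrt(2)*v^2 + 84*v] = 3*v^2 - 26*sqrt(2)*v + 84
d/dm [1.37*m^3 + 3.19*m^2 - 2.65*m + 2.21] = 4.11*m^2 + 6.38*m - 2.65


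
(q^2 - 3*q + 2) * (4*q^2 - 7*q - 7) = 4*q^4 - 19*q^3 + 22*q^2 + 7*q - 14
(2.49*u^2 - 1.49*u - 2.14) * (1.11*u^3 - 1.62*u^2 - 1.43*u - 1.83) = 2.7639*u^5 - 5.6877*u^4 - 3.5223*u^3 + 1.0408*u^2 + 5.7869*u + 3.9162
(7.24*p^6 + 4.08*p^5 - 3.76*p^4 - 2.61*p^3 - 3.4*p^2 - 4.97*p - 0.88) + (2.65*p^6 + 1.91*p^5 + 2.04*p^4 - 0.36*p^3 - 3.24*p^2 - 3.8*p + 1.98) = 9.89*p^6 + 5.99*p^5 - 1.72*p^4 - 2.97*p^3 - 6.64*p^2 - 8.77*p + 1.1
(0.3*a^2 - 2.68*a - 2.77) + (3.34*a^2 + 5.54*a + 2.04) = 3.64*a^2 + 2.86*a - 0.73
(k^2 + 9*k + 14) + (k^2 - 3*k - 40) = 2*k^2 + 6*k - 26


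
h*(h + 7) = h^2 + 7*h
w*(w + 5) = w^2 + 5*w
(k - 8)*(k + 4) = k^2 - 4*k - 32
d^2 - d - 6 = (d - 3)*(d + 2)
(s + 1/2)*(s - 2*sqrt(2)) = s^2 - 2*sqrt(2)*s + s/2 - sqrt(2)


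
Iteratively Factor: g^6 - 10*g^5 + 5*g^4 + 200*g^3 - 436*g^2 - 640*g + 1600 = (g + 2)*(g^5 - 12*g^4 + 29*g^3 + 142*g^2 - 720*g + 800) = (g - 5)*(g + 2)*(g^4 - 7*g^3 - 6*g^2 + 112*g - 160) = (g - 5)*(g - 4)*(g + 2)*(g^3 - 3*g^2 - 18*g + 40) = (g - 5)*(g - 4)*(g - 2)*(g + 2)*(g^2 - g - 20) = (g - 5)^2*(g - 4)*(g - 2)*(g + 2)*(g + 4)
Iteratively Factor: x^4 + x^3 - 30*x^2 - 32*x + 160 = (x + 4)*(x^3 - 3*x^2 - 18*x + 40) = (x - 2)*(x + 4)*(x^2 - x - 20) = (x - 2)*(x + 4)^2*(x - 5)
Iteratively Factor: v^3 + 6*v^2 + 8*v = (v)*(v^2 + 6*v + 8) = v*(v + 2)*(v + 4)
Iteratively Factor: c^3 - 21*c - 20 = (c + 1)*(c^2 - c - 20) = (c + 1)*(c + 4)*(c - 5)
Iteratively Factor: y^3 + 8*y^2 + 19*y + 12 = (y + 1)*(y^2 + 7*y + 12) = (y + 1)*(y + 3)*(y + 4)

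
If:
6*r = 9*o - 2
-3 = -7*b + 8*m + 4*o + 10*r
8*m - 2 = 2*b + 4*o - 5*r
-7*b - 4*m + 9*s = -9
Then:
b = 558*s/461 + 421/461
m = 243*s/1844 + 601/922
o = 180*s/461 + 110/1383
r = 270*s/461 - 296/1383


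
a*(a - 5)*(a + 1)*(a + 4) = a^4 - 21*a^2 - 20*a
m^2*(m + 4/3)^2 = m^4 + 8*m^3/3 + 16*m^2/9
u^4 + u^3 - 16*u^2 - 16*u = u*(u - 4)*(u + 1)*(u + 4)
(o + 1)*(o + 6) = o^2 + 7*o + 6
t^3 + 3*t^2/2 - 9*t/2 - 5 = (t - 2)*(t + 1)*(t + 5/2)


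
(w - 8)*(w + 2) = w^2 - 6*w - 16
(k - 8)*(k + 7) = k^2 - k - 56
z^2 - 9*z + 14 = (z - 7)*(z - 2)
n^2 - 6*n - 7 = (n - 7)*(n + 1)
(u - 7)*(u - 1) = u^2 - 8*u + 7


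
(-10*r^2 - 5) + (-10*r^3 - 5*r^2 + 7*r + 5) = -10*r^3 - 15*r^2 + 7*r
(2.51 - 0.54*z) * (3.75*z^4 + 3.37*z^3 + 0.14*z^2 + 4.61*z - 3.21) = -2.025*z^5 + 7.5927*z^4 + 8.3831*z^3 - 2.138*z^2 + 13.3045*z - 8.0571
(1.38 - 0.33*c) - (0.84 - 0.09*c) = 0.54 - 0.24*c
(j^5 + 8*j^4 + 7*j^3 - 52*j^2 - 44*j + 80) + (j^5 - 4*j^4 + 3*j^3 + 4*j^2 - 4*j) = 2*j^5 + 4*j^4 + 10*j^3 - 48*j^2 - 48*j + 80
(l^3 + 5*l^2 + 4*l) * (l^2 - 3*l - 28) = l^5 + 2*l^4 - 39*l^3 - 152*l^2 - 112*l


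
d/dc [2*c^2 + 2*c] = 4*c + 2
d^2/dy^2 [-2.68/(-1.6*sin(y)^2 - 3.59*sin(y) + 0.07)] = (-27.4432*sin(y)^4 - 46.18176*sin(y)^3 + 5.42405199999998*sin(y)^2 + 91.690036*sin(y) + 69.680536)/(1.6*sin(y)^2 + 3.59*sin(y) - 0.07)^3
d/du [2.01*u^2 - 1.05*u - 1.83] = 4.02*u - 1.05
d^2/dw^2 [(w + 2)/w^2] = 2*(w + 6)/w^4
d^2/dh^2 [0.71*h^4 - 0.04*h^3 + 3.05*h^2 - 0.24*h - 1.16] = 8.52*h^2 - 0.24*h + 6.1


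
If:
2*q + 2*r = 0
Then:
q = -r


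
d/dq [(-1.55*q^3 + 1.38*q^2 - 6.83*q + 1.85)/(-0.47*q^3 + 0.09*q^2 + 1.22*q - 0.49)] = (4.44089209850063e-16*q^5 + 0.5091*q^4 - 10.2022*q^3 + 7.1853*q^2 - 1.6854*q + 1.0897)/(0.2209*q^6 - 0.0846*q^5 - 1.1387*q^4 + 0.6802*q^3 + 1.4002*q^2 - 1.1956*q + 0.2401)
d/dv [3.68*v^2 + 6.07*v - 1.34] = 7.36*v + 6.07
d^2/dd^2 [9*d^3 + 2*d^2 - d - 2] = 54*d + 4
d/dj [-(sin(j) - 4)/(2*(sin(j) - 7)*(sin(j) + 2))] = (sin(j)^2 - 8*sin(j) + 34)*cos(j)/(2*(sin(j) - 7)^2*(sin(j) + 2)^2)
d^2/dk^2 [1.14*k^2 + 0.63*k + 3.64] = 2.28000000000000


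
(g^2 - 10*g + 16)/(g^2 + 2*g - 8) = (g - 8)/(g + 4)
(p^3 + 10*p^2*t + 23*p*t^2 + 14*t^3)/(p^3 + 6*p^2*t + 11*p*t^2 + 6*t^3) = (p + 7*t)/(p + 3*t)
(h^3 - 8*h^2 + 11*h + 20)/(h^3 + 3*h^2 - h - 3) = (h^2 - 9*h + 20)/(h^2 + 2*h - 3)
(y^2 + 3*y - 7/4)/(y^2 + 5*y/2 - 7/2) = (y - 1/2)/(y - 1)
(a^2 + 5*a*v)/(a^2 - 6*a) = (a + 5*v)/(a - 6)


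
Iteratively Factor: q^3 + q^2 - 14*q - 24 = (q + 3)*(q^2 - 2*q - 8) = (q - 4)*(q + 3)*(q + 2)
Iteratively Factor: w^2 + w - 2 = (w + 2)*(w - 1)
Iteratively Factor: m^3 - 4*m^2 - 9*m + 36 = (m - 4)*(m^2 - 9) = (m - 4)*(m - 3)*(m + 3)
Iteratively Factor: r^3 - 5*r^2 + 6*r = (r)*(r^2 - 5*r + 6) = r*(r - 2)*(r - 3)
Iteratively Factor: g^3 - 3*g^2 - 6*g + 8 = (g - 1)*(g^2 - 2*g - 8) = (g - 4)*(g - 1)*(g + 2)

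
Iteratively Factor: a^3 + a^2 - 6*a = (a - 2)*(a^2 + 3*a) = (a - 2)*(a + 3)*(a)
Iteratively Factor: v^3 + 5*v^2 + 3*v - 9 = (v - 1)*(v^2 + 6*v + 9) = (v - 1)*(v + 3)*(v + 3)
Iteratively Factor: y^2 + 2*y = (y + 2)*(y)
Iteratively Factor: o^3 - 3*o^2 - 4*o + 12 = (o + 2)*(o^2 - 5*o + 6) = (o - 2)*(o + 2)*(o - 3)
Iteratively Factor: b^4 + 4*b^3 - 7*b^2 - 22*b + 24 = (b + 3)*(b^3 + b^2 - 10*b + 8) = (b + 3)*(b + 4)*(b^2 - 3*b + 2) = (b - 1)*(b + 3)*(b + 4)*(b - 2)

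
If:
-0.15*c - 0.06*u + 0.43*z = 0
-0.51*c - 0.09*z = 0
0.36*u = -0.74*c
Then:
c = 0.00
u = 0.00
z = 0.00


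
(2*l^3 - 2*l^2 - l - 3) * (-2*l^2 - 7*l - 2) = -4*l^5 - 10*l^4 + 12*l^3 + 17*l^2 + 23*l + 6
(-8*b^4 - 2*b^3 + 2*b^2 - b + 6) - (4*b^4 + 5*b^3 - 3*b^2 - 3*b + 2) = -12*b^4 - 7*b^3 + 5*b^2 + 2*b + 4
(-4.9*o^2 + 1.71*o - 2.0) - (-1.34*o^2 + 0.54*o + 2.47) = -3.56*o^2 + 1.17*o - 4.47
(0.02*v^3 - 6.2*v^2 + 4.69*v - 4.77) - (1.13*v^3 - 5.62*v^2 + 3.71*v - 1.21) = -1.11*v^3 - 0.58*v^2 + 0.98*v - 3.56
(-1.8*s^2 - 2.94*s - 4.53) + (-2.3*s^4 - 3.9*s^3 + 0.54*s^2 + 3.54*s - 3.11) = -2.3*s^4 - 3.9*s^3 - 1.26*s^2 + 0.6*s - 7.64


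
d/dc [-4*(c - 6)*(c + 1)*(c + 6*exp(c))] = -24*c^2*exp(c) - 12*c^2 + 72*c*exp(c) + 40*c + 264*exp(c) + 24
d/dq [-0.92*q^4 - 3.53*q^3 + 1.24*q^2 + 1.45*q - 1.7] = -3.68*q^3 - 10.59*q^2 + 2.48*q + 1.45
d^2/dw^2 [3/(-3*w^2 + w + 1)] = 6*(-9*w^2 + 3*w + (6*w - 1)^2 + 3)/(-3*w^2 + w + 1)^3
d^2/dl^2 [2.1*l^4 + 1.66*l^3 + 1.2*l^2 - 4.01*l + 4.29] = 25.2*l^2 + 9.96*l + 2.4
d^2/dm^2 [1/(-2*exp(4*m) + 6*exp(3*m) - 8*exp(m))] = ((exp(3*m) - 3*exp(2*m) + 4)*(16*exp(3*m) - 27*exp(2*m) + 4)/2 - (4*exp(3*m) - 9*exp(2*m) + 4)^2)*exp(-m)/(exp(3*m) - 3*exp(2*m) + 4)^3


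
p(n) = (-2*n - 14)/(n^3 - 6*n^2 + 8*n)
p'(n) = (-2*n - 14)*(-3*n^2 + 12*n - 8)/(n^3 - 6*n^2 + 8*n)^2 - 2/(n^3 - 6*n^2 + 8*n)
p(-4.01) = 0.03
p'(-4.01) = 0.03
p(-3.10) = 0.07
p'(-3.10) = 0.06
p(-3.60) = 0.04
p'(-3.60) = 0.04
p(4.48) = -4.31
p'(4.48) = 11.29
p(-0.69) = 1.45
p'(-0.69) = 3.18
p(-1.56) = 0.35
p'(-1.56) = 0.45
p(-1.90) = 0.23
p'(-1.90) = 0.27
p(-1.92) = 0.23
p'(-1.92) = 0.26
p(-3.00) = 0.08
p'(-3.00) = 0.07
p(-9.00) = 0.00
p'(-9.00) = 0.00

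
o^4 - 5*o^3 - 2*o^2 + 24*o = o*(o - 4)*(o - 3)*(o + 2)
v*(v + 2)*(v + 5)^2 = v^4 + 12*v^3 + 45*v^2 + 50*v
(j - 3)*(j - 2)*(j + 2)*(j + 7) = j^4 + 4*j^3 - 25*j^2 - 16*j + 84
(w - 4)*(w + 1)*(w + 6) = w^3 + 3*w^2 - 22*w - 24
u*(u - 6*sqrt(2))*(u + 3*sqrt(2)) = u^3 - 3*sqrt(2)*u^2 - 36*u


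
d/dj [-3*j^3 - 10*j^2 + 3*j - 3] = -9*j^2 - 20*j + 3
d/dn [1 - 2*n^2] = -4*n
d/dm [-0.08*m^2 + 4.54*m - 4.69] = 4.54 - 0.16*m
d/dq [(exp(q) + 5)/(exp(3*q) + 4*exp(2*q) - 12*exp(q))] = (-2*exp(3*q) - 19*exp(2*q) - 40*exp(q) + 60)*exp(-q)/(exp(4*q) + 8*exp(3*q) - 8*exp(2*q) - 96*exp(q) + 144)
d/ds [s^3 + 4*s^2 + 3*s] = 3*s^2 + 8*s + 3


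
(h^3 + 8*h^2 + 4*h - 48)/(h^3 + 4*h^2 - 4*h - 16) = (h + 6)/(h + 2)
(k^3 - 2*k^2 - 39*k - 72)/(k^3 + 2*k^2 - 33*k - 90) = (k^2 - 5*k - 24)/(k^2 - k - 30)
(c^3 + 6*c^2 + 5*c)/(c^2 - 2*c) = (c^2 + 6*c + 5)/(c - 2)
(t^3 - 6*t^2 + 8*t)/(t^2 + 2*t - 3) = t*(t^2 - 6*t + 8)/(t^2 + 2*t - 3)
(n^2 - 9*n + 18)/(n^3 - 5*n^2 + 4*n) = (n^2 - 9*n + 18)/(n*(n^2 - 5*n + 4))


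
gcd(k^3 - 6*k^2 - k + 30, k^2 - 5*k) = k - 5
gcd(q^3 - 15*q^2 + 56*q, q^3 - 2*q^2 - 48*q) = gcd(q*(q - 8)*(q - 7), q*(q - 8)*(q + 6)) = q^2 - 8*q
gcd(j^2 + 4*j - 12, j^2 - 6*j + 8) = j - 2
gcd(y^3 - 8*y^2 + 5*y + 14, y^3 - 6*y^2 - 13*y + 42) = y^2 - 9*y + 14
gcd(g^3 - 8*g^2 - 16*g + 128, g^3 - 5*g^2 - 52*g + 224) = g^2 - 12*g + 32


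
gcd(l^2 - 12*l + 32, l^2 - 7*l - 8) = l - 8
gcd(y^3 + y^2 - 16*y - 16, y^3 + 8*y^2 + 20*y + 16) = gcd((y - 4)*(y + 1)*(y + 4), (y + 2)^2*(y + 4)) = y + 4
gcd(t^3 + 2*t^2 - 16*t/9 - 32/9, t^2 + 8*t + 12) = t + 2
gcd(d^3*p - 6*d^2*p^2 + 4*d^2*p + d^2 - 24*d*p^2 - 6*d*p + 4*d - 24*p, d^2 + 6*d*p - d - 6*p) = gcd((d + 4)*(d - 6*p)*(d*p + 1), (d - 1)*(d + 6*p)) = 1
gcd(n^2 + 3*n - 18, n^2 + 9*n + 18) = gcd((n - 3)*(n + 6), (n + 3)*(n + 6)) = n + 6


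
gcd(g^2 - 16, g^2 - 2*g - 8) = g - 4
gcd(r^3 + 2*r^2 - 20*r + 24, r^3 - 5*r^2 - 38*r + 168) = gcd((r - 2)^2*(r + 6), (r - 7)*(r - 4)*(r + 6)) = r + 6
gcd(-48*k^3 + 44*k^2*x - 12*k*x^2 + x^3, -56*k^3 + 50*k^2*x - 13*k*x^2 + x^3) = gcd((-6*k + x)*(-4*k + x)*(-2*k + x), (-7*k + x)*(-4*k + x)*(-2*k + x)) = 8*k^2 - 6*k*x + x^2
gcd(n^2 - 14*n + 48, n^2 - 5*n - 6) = n - 6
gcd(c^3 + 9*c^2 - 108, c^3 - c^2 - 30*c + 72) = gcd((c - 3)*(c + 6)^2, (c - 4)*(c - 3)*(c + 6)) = c^2 + 3*c - 18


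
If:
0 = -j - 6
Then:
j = -6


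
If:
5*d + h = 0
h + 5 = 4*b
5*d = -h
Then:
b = h/4 + 5/4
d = -h/5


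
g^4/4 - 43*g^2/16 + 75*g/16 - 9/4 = (g/4 + 1)*(g - 3/2)^2*(g - 1)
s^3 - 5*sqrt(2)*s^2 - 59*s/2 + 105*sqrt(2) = (s - 6*sqrt(2))*(s - 5*sqrt(2)/2)*(s + 7*sqrt(2)/2)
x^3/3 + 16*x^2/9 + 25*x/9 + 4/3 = (x/3 + 1/3)*(x + 4/3)*(x + 3)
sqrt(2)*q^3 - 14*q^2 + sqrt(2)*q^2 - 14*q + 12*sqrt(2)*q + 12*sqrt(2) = (q - 6*sqrt(2))*(q - sqrt(2))*(sqrt(2)*q + sqrt(2))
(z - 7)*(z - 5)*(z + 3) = z^3 - 9*z^2 - z + 105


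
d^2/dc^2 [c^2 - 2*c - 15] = 2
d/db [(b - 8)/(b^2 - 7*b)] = (-b^2 + 16*b - 56)/(b^2*(b^2 - 14*b + 49))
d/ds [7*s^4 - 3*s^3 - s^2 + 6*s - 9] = 28*s^3 - 9*s^2 - 2*s + 6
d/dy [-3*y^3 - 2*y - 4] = -9*y^2 - 2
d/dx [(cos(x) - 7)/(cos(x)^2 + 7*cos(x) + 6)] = (cos(x)^2 - 14*cos(x) - 55)*sin(x)/(cos(x)^2 + 7*cos(x) + 6)^2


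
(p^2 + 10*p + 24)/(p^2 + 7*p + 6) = (p + 4)/(p + 1)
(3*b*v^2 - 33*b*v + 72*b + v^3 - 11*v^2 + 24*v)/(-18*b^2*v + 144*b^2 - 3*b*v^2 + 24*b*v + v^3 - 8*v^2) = (v - 3)/(-6*b + v)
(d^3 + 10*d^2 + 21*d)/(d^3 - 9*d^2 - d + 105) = d*(d + 7)/(d^2 - 12*d + 35)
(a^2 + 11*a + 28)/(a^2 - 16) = (a + 7)/(a - 4)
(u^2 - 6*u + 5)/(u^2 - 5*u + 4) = (u - 5)/(u - 4)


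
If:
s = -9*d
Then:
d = -s/9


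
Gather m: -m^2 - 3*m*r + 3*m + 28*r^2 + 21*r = -m^2 + m*(3 - 3*r) + 28*r^2 + 21*r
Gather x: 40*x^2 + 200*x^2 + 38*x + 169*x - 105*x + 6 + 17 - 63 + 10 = 240*x^2 + 102*x - 30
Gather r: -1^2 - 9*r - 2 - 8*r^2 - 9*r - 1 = -8*r^2 - 18*r - 4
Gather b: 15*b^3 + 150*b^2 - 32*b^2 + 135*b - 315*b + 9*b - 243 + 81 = 15*b^3 + 118*b^2 - 171*b - 162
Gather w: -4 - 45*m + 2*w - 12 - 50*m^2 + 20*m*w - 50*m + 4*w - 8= -50*m^2 - 95*m + w*(20*m + 6) - 24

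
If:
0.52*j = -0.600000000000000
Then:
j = -1.15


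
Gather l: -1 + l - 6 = l - 7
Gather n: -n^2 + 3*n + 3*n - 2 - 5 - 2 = -n^2 + 6*n - 9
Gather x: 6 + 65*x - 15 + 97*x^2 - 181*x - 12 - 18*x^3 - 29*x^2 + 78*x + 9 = -18*x^3 + 68*x^2 - 38*x - 12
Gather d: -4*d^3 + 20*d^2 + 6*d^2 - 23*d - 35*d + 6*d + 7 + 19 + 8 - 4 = -4*d^3 + 26*d^2 - 52*d + 30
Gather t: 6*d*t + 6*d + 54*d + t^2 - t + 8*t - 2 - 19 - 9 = 60*d + t^2 + t*(6*d + 7) - 30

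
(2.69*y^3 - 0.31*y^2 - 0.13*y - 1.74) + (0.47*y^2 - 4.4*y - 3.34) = 2.69*y^3 + 0.16*y^2 - 4.53*y - 5.08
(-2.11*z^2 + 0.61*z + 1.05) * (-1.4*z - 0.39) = 2.954*z^3 - 0.0311*z^2 - 1.7079*z - 0.4095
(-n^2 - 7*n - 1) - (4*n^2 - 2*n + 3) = -5*n^2 - 5*n - 4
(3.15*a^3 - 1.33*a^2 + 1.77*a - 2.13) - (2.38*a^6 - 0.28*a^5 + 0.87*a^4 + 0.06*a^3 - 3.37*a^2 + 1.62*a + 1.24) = -2.38*a^6 + 0.28*a^5 - 0.87*a^4 + 3.09*a^3 + 2.04*a^2 + 0.15*a - 3.37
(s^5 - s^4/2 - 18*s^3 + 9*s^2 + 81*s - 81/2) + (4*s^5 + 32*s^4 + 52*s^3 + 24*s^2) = 5*s^5 + 63*s^4/2 + 34*s^3 + 33*s^2 + 81*s - 81/2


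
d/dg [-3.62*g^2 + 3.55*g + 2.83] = 3.55 - 7.24*g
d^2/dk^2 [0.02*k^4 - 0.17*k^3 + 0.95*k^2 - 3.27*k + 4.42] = 0.24*k^2 - 1.02*k + 1.9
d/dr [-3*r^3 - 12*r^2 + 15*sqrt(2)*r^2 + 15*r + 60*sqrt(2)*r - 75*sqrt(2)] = -9*r^2 - 24*r + 30*sqrt(2)*r + 15 + 60*sqrt(2)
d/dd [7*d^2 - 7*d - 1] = 14*d - 7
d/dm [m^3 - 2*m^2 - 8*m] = 3*m^2 - 4*m - 8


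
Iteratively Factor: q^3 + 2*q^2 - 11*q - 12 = (q + 4)*(q^2 - 2*q - 3) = (q + 1)*(q + 4)*(q - 3)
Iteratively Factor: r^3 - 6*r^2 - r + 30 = (r - 5)*(r^2 - r - 6) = (r - 5)*(r + 2)*(r - 3)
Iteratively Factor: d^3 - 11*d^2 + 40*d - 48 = (d - 3)*(d^2 - 8*d + 16) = (d - 4)*(d - 3)*(d - 4)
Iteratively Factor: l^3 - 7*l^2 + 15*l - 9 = (l - 1)*(l^2 - 6*l + 9) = (l - 3)*(l - 1)*(l - 3)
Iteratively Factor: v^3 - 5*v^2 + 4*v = (v - 1)*(v^2 - 4*v) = (v - 4)*(v - 1)*(v)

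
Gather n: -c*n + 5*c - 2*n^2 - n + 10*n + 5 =5*c - 2*n^2 + n*(9 - c) + 5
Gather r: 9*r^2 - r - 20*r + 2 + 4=9*r^2 - 21*r + 6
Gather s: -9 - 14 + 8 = -15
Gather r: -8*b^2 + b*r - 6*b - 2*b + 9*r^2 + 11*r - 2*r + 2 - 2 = -8*b^2 - 8*b + 9*r^2 + r*(b + 9)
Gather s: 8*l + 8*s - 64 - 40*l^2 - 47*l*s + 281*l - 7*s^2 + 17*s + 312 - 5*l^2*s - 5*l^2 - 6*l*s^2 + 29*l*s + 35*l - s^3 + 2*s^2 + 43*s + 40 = -45*l^2 + 324*l - s^3 + s^2*(-6*l - 5) + s*(-5*l^2 - 18*l + 68) + 288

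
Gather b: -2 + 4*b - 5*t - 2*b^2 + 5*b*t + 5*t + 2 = -2*b^2 + b*(5*t + 4)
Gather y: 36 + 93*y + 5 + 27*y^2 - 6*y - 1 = 27*y^2 + 87*y + 40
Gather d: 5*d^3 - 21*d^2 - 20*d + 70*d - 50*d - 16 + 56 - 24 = 5*d^3 - 21*d^2 + 16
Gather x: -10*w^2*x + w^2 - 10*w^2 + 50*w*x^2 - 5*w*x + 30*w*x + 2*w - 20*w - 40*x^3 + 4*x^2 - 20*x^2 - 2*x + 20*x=-9*w^2 - 18*w - 40*x^3 + x^2*(50*w - 16) + x*(-10*w^2 + 25*w + 18)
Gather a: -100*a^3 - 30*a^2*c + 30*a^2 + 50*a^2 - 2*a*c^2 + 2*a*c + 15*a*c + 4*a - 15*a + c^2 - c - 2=-100*a^3 + a^2*(80 - 30*c) + a*(-2*c^2 + 17*c - 11) + c^2 - c - 2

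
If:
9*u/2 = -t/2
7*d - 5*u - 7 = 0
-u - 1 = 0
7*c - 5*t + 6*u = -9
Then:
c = 6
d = 2/7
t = 9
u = -1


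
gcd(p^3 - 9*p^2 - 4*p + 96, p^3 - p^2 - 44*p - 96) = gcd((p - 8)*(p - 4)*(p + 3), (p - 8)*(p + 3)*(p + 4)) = p^2 - 5*p - 24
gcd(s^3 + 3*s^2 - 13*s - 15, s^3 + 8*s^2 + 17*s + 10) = s^2 + 6*s + 5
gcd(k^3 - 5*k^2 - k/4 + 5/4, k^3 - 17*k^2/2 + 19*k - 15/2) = k^2 - 11*k/2 + 5/2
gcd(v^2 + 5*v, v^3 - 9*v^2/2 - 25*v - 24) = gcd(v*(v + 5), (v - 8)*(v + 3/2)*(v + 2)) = 1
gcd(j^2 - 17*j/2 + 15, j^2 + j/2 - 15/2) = j - 5/2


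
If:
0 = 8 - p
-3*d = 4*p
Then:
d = -32/3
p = 8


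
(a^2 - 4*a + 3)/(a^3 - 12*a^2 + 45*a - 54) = (a - 1)/(a^2 - 9*a + 18)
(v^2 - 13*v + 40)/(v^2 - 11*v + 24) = (v - 5)/(v - 3)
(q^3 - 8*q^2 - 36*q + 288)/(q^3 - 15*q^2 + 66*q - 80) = (q^2 - 36)/(q^2 - 7*q + 10)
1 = 1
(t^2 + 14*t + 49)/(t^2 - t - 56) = (t + 7)/(t - 8)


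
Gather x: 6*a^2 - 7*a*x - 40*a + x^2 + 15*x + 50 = 6*a^2 - 40*a + x^2 + x*(15 - 7*a) + 50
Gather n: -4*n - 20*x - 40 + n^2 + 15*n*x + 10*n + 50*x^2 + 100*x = n^2 + n*(15*x + 6) + 50*x^2 + 80*x - 40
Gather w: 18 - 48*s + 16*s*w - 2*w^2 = 16*s*w - 48*s - 2*w^2 + 18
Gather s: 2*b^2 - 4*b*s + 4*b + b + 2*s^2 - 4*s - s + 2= 2*b^2 + 5*b + 2*s^2 + s*(-4*b - 5) + 2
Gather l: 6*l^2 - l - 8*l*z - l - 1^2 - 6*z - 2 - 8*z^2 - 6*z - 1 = 6*l^2 + l*(-8*z - 2) - 8*z^2 - 12*z - 4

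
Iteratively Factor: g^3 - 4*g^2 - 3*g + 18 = (g + 2)*(g^2 - 6*g + 9) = (g - 3)*(g + 2)*(g - 3)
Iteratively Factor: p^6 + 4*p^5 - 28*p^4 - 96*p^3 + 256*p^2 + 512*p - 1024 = (p - 2)*(p^5 + 6*p^4 - 16*p^3 - 128*p^2 + 512) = (p - 2)^2*(p^4 + 8*p^3 - 128*p - 256) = (p - 2)^2*(p + 4)*(p^3 + 4*p^2 - 16*p - 64) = (p - 2)^2*(p + 4)^2*(p^2 - 16) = (p - 4)*(p - 2)^2*(p + 4)^2*(p + 4)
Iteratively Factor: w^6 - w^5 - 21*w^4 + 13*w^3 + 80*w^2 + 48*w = (w - 4)*(w^5 + 3*w^4 - 9*w^3 - 23*w^2 - 12*w) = (w - 4)*(w + 1)*(w^4 + 2*w^3 - 11*w^2 - 12*w) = (w - 4)*(w - 3)*(w + 1)*(w^3 + 5*w^2 + 4*w) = w*(w - 4)*(w - 3)*(w + 1)*(w^2 + 5*w + 4) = w*(w - 4)*(w - 3)*(w + 1)*(w + 4)*(w + 1)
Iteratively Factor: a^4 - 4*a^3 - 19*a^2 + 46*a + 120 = (a + 3)*(a^3 - 7*a^2 + 2*a + 40) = (a + 2)*(a + 3)*(a^2 - 9*a + 20) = (a - 4)*(a + 2)*(a + 3)*(a - 5)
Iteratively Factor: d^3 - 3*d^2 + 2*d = (d - 1)*(d^2 - 2*d) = d*(d - 1)*(d - 2)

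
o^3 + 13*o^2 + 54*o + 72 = (o + 3)*(o + 4)*(o + 6)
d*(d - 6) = d^2 - 6*d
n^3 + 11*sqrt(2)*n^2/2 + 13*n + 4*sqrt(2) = (n + sqrt(2)/2)*(n + sqrt(2))*(n + 4*sqrt(2))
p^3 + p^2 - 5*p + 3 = (p - 1)^2*(p + 3)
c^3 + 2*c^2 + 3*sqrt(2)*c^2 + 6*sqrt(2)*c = c*(c + 2)*(c + 3*sqrt(2))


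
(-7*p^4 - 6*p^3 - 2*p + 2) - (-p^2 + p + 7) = -7*p^4 - 6*p^3 + p^2 - 3*p - 5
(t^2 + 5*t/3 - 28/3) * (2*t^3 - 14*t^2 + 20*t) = 2*t^5 - 32*t^4/3 - 22*t^3 + 164*t^2 - 560*t/3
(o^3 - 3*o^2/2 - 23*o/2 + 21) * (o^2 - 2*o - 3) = o^5 - 7*o^4/2 - 23*o^3/2 + 97*o^2/2 - 15*o/2 - 63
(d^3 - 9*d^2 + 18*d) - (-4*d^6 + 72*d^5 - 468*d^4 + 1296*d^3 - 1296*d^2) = 4*d^6 - 72*d^5 + 468*d^4 - 1295*d^3 + 1287*d^2 + 18*d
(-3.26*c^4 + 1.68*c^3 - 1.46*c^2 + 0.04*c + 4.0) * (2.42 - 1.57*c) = 5.1182*c^5 - 10.5268*c^4 + 6.3578*c^3 - 3.596*c^2 - 6.1832*c + 9.68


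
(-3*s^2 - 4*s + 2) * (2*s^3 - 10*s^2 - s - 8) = -6*s^5 + 22*s^4 + 47*s^3 + 8*s^2 + 30*s - 16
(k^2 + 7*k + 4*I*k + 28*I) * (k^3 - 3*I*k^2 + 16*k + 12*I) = k^5 + 7*k^4 + I*k^4 + 28*k^3 + 7*I*k^3 + 196*k^2 + 76*I*k^2 - 48*k + 532*I*k - 336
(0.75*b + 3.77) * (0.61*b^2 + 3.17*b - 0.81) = 0.4575*b^3 + 4.6772*b^2 + 11.3434*b - 3.0537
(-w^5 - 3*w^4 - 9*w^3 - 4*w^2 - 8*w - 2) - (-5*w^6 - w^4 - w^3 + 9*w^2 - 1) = 5*w^6 - w^5 - 2*w^4 - 8*w^3 - 13*w^2 - 8*w - 1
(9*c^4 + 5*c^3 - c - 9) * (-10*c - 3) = -90*c^5 - 77*c^4 - 15*c^3 + 10*c^2 + 93*c + 27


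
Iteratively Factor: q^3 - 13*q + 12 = (q - 3)*(q^2 + 3*q - 4) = (q - 3)*(q + 4)*(q - 1)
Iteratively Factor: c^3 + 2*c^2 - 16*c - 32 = (c - 4)*(c^2 + 6*c + 8) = (c - 4)*(c + 4)*(c + 2)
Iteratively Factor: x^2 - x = (x)*(x - 1)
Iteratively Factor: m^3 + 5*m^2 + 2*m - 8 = (m + 2)*(m^2 + 3*m - 4) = (m + 2)*(m + 4)*(m - 1)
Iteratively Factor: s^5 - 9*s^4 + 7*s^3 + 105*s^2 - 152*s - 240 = (s - 5)*(s^4 - 4*s^3 - 13*s^2 + 40*s + 48) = (s - 5)*(s - 4)*(s^3 - 13*s - 12) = (s - 5)*(s - 4)*(s + 1)*(s^2 - s - 12) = (s - 5)*(s - 4)^2*(s + 1)*(s + 3)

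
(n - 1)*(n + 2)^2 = n^3 + 3*n^2 - 4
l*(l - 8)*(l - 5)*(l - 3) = l^4 - 16*l^3 + 79*l^2 - 120*l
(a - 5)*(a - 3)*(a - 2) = a^3 - 10*a^2 + 31*a - 30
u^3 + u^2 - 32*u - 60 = (u - 6)*(u + 2)*(u + 5)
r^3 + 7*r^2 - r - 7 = (r - 1)*(r + 1)*(r + 7)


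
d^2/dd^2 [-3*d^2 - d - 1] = -6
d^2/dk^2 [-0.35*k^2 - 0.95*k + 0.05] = -0.700000000000000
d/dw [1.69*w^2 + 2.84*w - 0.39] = 3.38*w + 2.84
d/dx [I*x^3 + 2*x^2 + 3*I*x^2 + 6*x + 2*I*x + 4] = 3*I*x^2 + x*(4 + 6*I) + 6 + 2*I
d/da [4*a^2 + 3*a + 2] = 8*a + 3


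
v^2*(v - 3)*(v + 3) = v^4 - 9*v^2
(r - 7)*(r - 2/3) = r^2 - 23*r/3 + 14/3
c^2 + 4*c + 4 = (c + 2)^2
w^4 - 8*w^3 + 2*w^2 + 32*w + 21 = (w - 7)*(w - 3)*(w + 1)^2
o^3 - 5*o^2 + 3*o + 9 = (o - 3)^2*(o + 1)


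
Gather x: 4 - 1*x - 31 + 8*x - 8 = 7*x - 35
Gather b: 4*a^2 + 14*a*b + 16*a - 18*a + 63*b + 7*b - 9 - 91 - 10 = 4*a^2 - 2*a + b*(14*a + 70) - 110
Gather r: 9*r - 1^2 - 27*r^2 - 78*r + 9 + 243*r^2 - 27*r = 216*r^2 - 96*r + 8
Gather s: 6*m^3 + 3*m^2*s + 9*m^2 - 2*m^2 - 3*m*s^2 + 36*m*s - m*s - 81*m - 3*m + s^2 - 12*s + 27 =6*m^3 + 7*m^2 - 84*m + s^2*(1 - 3*m) + s*(3*m^2 + 35*m - 12) + 27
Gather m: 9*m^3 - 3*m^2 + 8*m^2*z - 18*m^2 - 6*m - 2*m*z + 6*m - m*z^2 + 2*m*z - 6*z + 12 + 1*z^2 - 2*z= 9*m^3 + m^2*(8*z - 21) - m*z^2 + z^2 - 8*z + 12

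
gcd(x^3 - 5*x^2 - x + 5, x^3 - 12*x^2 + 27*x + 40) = x^2 - 4*x - 5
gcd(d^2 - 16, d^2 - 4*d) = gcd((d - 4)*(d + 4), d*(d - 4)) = d - 4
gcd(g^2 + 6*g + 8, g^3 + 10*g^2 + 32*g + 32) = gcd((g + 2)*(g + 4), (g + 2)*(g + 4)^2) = g^2 + 6*g + 8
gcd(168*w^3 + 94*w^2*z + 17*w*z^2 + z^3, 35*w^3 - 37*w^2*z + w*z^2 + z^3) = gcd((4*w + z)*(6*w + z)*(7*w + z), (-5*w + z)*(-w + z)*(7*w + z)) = 7*w + z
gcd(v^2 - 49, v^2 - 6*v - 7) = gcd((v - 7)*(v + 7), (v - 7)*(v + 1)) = v - 7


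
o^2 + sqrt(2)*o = o*(o + sqrt(2))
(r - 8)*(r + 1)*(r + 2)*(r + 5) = r^4 - 47*r^2 - 126*r - 80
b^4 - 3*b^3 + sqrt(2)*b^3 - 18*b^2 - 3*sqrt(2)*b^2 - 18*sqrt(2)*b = b*(b - 6)*(b + 3)*(b + sqrt(2))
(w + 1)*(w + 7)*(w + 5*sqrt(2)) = w^3 + 5*sqrt(2)*w^2 + 8*w^2 + 7*w + 40*sqrt(2)*w + 35*sqrt(2)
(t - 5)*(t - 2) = t^2 - 7*t + 10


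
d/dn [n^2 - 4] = 2*n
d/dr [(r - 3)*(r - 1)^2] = (r - 1)*(3*r - 7)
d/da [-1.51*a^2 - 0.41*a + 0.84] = -3.02*a - 0.41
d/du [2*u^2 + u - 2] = 4*u + 1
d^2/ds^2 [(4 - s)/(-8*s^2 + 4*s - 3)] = 8*(3*(3 - 2*s)*(8*s^2 - 4*s + 3) + 4*(s - 4)*(4*s - 1)^2)/(8*s^2 - 4*s + 3)^3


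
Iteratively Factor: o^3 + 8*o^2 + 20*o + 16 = (o + 2)*(o^2 + 6*o + 8) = (o + 2)^2*(o + 4)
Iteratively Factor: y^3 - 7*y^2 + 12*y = (y - 4)*(y^2 - 3*y) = y*(y - 4)*(y - 3)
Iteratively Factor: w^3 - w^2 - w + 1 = (w + 1)*(w^2 - 2*w + 1) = (w - 1)*(w + 1)*(w - 1)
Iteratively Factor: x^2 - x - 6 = (x - 3)*(x + 2)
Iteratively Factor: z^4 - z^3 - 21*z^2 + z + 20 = (z - 5)*(z^3 + 4*z^2 - z - 4) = (z - 5)*(z + 4)*(z^2 - 1) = (z - 5)*(z - 1)*(z + 4)*(z + 1)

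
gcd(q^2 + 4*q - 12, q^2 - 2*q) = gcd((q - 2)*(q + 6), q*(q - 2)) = q - 2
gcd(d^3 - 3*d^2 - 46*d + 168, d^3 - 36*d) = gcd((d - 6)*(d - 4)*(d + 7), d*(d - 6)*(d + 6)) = d - 6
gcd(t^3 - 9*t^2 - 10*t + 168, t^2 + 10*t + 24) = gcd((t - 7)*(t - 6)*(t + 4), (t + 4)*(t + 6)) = t + 4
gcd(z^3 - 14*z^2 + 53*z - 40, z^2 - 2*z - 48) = z - 8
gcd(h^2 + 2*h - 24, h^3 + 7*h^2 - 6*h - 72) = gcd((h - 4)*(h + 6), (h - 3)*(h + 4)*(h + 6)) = h + 6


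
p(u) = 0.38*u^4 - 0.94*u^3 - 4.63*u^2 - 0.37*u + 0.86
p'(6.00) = 170.87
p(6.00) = 121.40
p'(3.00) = -12.49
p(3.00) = -36.52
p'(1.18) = -12.73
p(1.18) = -6.83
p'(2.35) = -17.98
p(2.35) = -26.19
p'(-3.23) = -51.10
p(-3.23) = 26.79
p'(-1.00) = 4.55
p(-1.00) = -2.08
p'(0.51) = -5.62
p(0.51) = -0.63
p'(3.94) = 12.34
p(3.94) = -38.39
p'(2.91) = -13.74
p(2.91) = -35.34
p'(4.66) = 49.06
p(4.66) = -17.33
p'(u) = 1.52*u^3 - 2.82*u^2 - 9.26*u - 0.37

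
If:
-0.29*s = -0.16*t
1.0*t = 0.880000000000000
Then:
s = 0.49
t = 0.88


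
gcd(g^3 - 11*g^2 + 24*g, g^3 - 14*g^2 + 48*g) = g^2 - 8*g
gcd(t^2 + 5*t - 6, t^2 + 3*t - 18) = t + 6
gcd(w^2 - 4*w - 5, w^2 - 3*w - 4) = w + 1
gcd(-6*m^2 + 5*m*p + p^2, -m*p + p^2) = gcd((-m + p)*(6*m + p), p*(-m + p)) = -m + p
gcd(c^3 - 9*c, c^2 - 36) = 1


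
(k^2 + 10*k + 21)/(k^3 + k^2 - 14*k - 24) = (k + 7)/(k^2 - 2*k - 8)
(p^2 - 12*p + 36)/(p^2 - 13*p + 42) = (p - 6)/(p - 7)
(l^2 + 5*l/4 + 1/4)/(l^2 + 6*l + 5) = (l + 1/4)/(l + 5)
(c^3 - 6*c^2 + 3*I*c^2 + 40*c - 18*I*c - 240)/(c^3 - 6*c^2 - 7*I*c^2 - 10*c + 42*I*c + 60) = (c + 8*I)/(c - 2*I)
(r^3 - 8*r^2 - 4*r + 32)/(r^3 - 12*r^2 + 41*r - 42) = (r^2 - 6*r - 16)/(r^2 - 10*r + 21)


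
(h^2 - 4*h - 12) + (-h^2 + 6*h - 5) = 2*h - 17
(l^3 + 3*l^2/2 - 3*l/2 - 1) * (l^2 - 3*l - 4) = l^5 - 3*l^4/2 - 10*l^3 - 5*l^2/2 + 9*l + 4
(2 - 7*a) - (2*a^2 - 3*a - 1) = -2*a^2 - 4*a + 3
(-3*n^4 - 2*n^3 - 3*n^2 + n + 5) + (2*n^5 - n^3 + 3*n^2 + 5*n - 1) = 2*n^5 - 3*n^4 - 3*n^3 + 6*n + 4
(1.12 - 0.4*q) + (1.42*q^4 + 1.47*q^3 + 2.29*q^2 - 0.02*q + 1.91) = 1.42*q^4 + 1.47*q^3 + 2.29*q^2 - 0.42*q + 3.03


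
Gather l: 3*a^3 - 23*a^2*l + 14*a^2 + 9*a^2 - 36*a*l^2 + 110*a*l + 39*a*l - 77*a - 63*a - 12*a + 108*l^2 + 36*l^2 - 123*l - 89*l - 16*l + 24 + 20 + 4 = 3*a^3 + 23*a^2 - 152*a + l^2*(144 - 36*a) + l*(-23*a^2 + 149*a - 228) + 48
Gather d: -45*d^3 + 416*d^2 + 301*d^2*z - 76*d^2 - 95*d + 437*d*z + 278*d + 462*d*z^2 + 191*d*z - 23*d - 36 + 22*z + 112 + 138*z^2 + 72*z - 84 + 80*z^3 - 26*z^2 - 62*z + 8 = -45*d^3 + d^2*(301*z + 340) + d*(462*z^2 + 628*z + 160) + 80*z^3 + 112*z^2 + 32*z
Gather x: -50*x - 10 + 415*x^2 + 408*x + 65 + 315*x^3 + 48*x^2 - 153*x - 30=315*x^3 + 463*x^2 + 205*x + 25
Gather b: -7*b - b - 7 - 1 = -8*b - 8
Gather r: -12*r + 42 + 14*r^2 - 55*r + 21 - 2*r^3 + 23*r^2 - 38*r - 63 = -2*r^3 + 37*r^2 - 105*r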